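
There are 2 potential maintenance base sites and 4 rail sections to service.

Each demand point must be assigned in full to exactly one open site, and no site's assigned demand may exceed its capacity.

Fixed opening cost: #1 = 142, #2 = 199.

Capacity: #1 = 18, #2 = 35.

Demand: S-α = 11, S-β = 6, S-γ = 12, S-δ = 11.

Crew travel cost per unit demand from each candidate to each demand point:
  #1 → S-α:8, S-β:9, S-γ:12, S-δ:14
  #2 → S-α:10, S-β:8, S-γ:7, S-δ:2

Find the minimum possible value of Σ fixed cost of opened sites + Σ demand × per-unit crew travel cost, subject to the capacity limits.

Open {#1, #2}; cheapest assignment that respects the capacities:
  #1 (cap 18, load 11): S-α — cost 11×8 = 88
  #2 (cap 35, load 29): S-β, S-γ, S-δ — cost 6×8 + 12×7 + 11×2 = 154
  Shipping 242, fixed 341 → total 583.
  Any other capacity-feasible assignment to {#1, #2} ships for at least 242.
Total demand is 40 and no other set of sites has combined capacity ≥ 40, so {#1, #2} is the only feasible choice of open sites. Minimum: 583.

583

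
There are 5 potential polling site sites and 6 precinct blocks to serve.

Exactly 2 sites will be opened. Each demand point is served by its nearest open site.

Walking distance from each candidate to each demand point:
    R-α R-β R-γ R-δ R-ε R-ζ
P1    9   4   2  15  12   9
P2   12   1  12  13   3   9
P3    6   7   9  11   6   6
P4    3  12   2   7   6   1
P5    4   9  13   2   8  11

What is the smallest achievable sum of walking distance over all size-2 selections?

17

Open {P2, P4}.
  R-α→P4 3, R-β→P2 1, R-γ→P4 2, R-δ→P4 7, R-ε→P2 3, R-ζ→P4 1  ⇒ total 17.
Compare {P1, P4}: total 23.
Compare {P4, P5}: total 23.
No size-2 selection does better; minimum is 17.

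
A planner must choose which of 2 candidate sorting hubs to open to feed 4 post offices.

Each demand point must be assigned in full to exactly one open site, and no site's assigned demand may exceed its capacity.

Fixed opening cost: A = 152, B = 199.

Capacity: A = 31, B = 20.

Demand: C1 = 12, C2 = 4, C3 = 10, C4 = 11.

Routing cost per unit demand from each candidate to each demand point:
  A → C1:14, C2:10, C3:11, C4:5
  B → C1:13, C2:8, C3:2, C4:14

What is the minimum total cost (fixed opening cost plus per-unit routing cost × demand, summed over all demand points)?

Open {A, B}; cheapest assignment that respects the capacities:
  A (cap 31, load 23): C1, C4 — cost 12×14 + 11×5 = 223
  B (cap 20, load 14): C2, C3 — cost 4×8 + 10×2 = 52
  Shipping 275, fixed 351 → total 626.
  Any other capacity-feasible assignment to {A, B} ships for at least 275.
Total demand is 37 and no other set of sites has combined capacity ≥ 37, so {A, B} is the only feasible choice of open sites. Minimum: 626.

626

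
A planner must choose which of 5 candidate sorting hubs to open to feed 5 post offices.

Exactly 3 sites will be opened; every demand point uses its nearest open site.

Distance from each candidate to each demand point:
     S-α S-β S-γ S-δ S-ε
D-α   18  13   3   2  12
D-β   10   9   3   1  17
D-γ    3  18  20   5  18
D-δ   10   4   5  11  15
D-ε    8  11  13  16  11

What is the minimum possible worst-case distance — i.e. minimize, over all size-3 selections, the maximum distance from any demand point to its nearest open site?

11

Open {D-α, D-β, D-ε}.
  Farthest demand point is S-ε at distance 11 (to D-ε); all others are ≤ 11.
With {D-α, D-γ, D-ε} the worst case is 11.
With {D-α, D-δ, D-ε} the worst case is 11.
No size-3 selection achieves below 11.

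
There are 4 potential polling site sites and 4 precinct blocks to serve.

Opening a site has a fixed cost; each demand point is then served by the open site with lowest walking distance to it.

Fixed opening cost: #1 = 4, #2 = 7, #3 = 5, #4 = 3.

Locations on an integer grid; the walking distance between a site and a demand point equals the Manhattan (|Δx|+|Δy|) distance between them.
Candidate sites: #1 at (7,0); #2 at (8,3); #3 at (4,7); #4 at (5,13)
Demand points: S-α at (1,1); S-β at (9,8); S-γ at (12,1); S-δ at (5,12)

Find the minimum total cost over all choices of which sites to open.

Open {#1, #4}: assign each demand point to its cheapest open site.
  S-α→#1 7, S-β→#4 9, S-γ→#1 6, S-δ→#4 1
  walking distance 23, fixed 7 → total 30.
Compare {#2, #4}: walking distance 22 + fixed 10 = 32.
Compare {#1, #3, #4}: walking distance 20 + fixed 12 = 32.
Compare {#1, #3}: walking distance 25 + fixed 9 = 34.
All other subsets cost ≥ 32. Minimum total cost: 30.

30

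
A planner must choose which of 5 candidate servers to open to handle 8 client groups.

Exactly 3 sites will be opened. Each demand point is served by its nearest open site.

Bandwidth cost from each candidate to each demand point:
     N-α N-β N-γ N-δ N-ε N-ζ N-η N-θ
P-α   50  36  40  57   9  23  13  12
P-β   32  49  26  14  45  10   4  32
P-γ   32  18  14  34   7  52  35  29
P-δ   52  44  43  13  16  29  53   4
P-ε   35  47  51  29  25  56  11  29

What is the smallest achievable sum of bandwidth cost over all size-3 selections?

Open {P-β, P-γ, P-δ}.
  N-α→P-β 32, N-β→P-γ 18, N-γ→P-γ 14, N-δ→P-δ 13, N-ε→P-γ 7, N-ζ→P-β 10, N-η→P-β 4, N-θ→P-δ 4  ⇒ total 102.
Compare {P-α, P-β, P-γ}: total 111.
Compare {P-α, P-γ, P-δ}: total 124.
No size-3 selection does better; minimum is 102.

102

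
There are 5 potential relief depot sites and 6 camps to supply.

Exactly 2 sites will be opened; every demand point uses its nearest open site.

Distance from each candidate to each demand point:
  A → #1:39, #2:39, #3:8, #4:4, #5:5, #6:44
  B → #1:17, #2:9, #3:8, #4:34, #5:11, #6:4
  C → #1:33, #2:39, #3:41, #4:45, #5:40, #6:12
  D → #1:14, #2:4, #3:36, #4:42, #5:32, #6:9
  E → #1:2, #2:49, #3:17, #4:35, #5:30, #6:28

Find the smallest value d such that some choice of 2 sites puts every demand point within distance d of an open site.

14

Open {A, D}.
  Farthest demand point is #1 at distance 14 (to D); all others are ≤ 14.
With {A, B} the worst case is 17.
With {B, C} the worst case is 34.
No size-2 selection achieves below 14.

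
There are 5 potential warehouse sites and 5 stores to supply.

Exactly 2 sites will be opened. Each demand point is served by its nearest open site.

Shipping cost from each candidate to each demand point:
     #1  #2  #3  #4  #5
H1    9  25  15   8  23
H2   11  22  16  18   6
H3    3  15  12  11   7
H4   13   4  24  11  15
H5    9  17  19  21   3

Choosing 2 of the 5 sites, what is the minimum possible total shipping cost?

Open {H3, H4}.
  #1→H3 3, #2→H4 4, #3→H3 12, #4→H3 11, #5→H3 7  ⇒ total 37.
Compare {H3, H5}: total 44.
Compare {H1, H3}: total 45.
No size-2 selection does better; minimum is 37.

37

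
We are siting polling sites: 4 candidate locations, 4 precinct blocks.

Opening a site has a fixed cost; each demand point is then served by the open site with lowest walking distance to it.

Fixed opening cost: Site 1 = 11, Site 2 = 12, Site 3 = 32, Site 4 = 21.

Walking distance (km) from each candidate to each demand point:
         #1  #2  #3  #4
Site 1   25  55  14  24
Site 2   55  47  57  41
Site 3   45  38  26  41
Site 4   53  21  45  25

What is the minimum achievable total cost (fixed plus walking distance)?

Open {Site 1, Site 4}: assign each demand point to its cheapest open site.
  #1→Site 1 25, #2→Site 4 21, #3→Site 1 14, #4→Site 1 24
  walking distance 84, fixed 32 → total 116.
Compare {Site 1, Site 2, Site 4}: walking distance 84 + fixed 44 = 128.
Compare {Site 1}: walking distance 118 + fixed 11 = 129.
Compare {Site 1, Site 2}: walking distance 110 + fixed 23 = 133.
All other subsets cost ≥ 128. Minimum total cost: 116.

116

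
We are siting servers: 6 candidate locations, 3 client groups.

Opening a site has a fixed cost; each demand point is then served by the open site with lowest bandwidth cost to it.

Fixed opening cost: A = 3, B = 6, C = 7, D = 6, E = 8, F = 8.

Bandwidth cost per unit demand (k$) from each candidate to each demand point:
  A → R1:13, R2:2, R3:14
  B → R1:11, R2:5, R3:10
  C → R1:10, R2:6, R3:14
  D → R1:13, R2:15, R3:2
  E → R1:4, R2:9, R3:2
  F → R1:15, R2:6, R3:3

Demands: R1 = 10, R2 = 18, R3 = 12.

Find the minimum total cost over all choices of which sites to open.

111

Open {A, E}: assign each demand point to its cheapest open site.
  R1→E 10×4=40, R2→A 18×2=36, R3→E 12×2=24
  bandwidth cost 100, fixed 11 → total 111.
Compare {A, B, E}: bandwidth cost 100 + fixed 17 = 117.
Compare {A, D, E}: bandwidth cost 100 + fixed 17 = 117.
Compare {A, C, E}: bandwidth cost 100 + fixed 18 = 118.
All other subsets cost ≥ 117. Minimum total cost: 111.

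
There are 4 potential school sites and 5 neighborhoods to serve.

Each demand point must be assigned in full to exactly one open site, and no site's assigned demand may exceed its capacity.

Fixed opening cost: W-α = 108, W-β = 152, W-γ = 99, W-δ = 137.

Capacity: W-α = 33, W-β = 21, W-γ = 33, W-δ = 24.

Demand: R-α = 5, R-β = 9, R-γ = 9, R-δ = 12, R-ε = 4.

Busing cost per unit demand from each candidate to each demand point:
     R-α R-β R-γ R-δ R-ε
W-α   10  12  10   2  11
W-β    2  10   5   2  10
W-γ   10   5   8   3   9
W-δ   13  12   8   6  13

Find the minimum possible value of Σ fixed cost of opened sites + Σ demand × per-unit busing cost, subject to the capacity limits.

423

Open {W-β, W-γ}; cheapest assignment that respects the capacities:
  W-β (cap 21, load 14): R-α, R-γ — cost 5×2 + 9×5 = 55
  W-γ (cap 33, load 25): R-β, R-δ, R-ε — cost 9×5 + 12×3 + 4×9 = 117
  Shipping 172, fixed 251 → total 423.
  Any other capacity-feasible assignment to {W-β, W-γ} ships for at least 172.
Compare {W-α, W-γ}: its best feasible assignment gives total 434.
Compare {W-γ, W-δ}: its best feasible assignment gives total 475.
Every other set of open sites that can feasibly serve all demand totals ≥ 434 even under its best assignment. Minimum: 423.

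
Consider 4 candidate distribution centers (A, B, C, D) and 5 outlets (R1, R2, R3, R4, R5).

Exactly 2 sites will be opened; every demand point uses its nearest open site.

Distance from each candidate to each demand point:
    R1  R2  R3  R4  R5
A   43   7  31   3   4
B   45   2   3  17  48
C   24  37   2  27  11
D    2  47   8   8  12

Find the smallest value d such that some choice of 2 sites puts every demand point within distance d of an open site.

Open {A, D}.
  Farthest demand point is R3 at distance 8 (to D); all others are ≤ 8.
With {B, D} the worst case is 12.
With {A, C} the worst case is 24.
No size-2 selection achieves below 8.

8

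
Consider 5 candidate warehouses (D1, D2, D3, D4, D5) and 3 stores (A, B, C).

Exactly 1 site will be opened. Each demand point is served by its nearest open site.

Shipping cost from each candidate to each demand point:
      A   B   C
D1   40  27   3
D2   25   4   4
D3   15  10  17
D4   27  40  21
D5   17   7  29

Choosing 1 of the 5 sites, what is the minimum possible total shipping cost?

Open {D2}.
  A→D2 25, B→D2 4, C→D2 4  ⇒ total 33.
Compare {D3}: total 42.
Compare {D5}: total 53.
No size-1 selection does better; minimum is 33.

33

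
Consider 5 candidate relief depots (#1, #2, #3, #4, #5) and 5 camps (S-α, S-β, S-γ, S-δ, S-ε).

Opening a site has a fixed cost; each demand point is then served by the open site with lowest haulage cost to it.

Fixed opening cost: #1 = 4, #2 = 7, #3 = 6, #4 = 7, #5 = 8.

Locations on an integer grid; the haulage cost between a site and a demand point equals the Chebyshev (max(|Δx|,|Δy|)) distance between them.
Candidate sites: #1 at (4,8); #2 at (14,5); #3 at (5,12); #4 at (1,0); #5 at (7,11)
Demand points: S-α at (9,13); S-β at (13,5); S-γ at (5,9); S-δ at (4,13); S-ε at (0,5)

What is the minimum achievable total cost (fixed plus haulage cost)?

Open {#1, #2}: assign each demand point to its cheapest open site.
  S-α→#1 5, S-β→#2 1, S-γ→#1 1, S-δ→#1 5, S-ε→#1 4
  haulage cost 16, fixed 11 → total 27.
Compare {#1}: haulage cost 24 + fixed 4 = 28.
Compare {#5}: haulage cost 20 + fixed 8 = 28.
Compare {#1, #3}: haulage cost 18 + fixed 10 = 28.
All other subsets cost ≥ 28. Minimum total cost: 27.

27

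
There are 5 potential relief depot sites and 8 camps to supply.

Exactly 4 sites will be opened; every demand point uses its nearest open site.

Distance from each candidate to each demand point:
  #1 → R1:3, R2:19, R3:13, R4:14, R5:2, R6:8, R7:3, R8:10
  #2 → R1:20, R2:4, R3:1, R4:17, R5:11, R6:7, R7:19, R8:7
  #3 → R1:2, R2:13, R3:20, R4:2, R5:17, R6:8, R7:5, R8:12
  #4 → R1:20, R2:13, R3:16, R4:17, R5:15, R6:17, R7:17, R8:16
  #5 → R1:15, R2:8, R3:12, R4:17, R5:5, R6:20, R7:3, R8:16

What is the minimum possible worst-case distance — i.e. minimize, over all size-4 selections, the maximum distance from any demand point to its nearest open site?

7

Open {#1, #2, #3, #4}.
  Farthest demand point is R6 at distance 7 (to #2); all others are ≤ 7.
With {#1, #2, #3, #5} the worst case is 7.
With {#2, #3, #4, #5} the worst case is 7.
No size-4 selection achieves below 7.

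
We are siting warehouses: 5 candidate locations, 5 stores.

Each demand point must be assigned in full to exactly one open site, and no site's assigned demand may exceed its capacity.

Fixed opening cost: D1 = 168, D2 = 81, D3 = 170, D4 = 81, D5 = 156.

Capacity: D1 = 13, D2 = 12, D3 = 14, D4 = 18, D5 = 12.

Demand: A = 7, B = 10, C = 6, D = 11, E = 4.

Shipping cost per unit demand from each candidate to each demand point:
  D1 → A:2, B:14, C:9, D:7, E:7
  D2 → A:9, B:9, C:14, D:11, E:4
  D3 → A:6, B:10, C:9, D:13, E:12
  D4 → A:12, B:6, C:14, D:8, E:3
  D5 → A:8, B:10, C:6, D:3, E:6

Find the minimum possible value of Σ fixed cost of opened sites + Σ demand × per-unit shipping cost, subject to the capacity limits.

Open {D2, D4, D5}; cheapest assignment that respects the capacities:
  D2 (cap 12, load 11): A, E — cost 7×9 + 4×4 = 79
  D4 (cap 18, load 16): B, C — cost 10×6 + 6×14 = 144
  D5 (cap 12, load 11): D — cost 11×3 = 33
  Shipping 256, fixed 318 → total 574.
  Any other capacity-feasible assignment to {D2, D4, D5} ships for at least 256.
Compare {D1, D4, D5}: its best feasible assignment gives total 578.
Compare {D1, D2, D4}: its best feasible assignment gives total 588.
Every other set of open sites that can feasibly serve all demand totals ≥ 578 even under its best assignment. Minimum: 574.

574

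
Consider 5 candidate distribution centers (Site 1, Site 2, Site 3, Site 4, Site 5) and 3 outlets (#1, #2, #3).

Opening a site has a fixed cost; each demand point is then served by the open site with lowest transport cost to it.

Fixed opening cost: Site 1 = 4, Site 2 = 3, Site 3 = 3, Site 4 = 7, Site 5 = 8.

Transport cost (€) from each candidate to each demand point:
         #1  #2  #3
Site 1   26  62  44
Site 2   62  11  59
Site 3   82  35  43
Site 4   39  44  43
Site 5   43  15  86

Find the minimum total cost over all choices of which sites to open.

88

Open {Site 1, Site 2}: assign each demand point to its cheapest open site.
  #1→Site 1 26, #2→Site 2 11, #3→Site 1 44
  transport cost 81, fixed 7 → total 88.
Compare {Site 1, Site 2, Site 3}: transport cost 80 + fixed 10 = 90.
Compare {Site 1, Site 2, Site 4}: transport cost 80 + fixed 14 = 94.
Compare {Site 1, Site 2, Site 5}: transport cost 81 + fixed 15 = 96.
All other subsets cost ≥ 90. Minimum total cost: 88.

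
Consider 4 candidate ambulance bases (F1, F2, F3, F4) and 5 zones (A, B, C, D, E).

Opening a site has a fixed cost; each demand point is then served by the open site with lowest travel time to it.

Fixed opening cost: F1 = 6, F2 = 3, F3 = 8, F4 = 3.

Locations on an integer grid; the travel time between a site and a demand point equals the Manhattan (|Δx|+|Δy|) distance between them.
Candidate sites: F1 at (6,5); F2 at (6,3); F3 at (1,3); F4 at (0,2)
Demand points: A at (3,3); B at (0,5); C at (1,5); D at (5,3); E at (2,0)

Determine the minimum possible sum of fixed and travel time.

Open {F2, F4}: assign each demand point to its cheapest open site.
  A→F2 3, B→F4 3, C→F4 4, D→F2 1, E→F4 4
  travel time 15, fixed 6 → total 21.
Compare {F3}: travel time 15 + fixed 8 = 23.
Compare {F2, F3}: travel time 12 + fixed 11 = 23.
Compare {F4}: travel time 21 + fixed 3 = 24.
All other subsets cost ≥ 23. Minimum total cost: 21.

21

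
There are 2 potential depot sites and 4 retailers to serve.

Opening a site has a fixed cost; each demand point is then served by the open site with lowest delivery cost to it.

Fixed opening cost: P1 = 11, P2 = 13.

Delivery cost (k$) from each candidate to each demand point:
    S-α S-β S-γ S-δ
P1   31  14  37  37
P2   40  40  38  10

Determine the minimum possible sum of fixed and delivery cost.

Open {P1, P2}: assign each demand point to its cheapest open site.
  S-α→P1 31, S-β→P1 14, S-γ→P1 37, S-δ→P2 10
  delivery cost 92, fixed 24 → total 116.
Compare {P1}: delivery cost 119 + fixed 11 = 130.
Compare {P2}: delivery cost 128 + fixed 13 = 141.

116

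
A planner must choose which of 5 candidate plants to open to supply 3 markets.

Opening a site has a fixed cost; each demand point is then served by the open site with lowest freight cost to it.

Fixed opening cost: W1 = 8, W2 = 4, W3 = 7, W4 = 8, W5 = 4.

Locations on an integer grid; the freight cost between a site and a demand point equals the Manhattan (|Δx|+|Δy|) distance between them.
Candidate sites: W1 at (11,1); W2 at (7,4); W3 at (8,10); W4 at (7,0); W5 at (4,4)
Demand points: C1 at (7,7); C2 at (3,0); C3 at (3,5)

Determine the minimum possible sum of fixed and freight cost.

Open {W5}: assign each demand point to its cheapest open site.
  C1→W5 6, C2→W5 5, C3→W5 2
  freight cost 13, fixed 4 → total 17.
Compare {W2, W5}: freight cost 10 + fixed 8 = 18.
Compare {W2}: freight cost 16 + fixed 4 = 20.
Compare {W3, W5}: freight cost 11 + fixed 11 = 22.
All other subsets cost ≥ 18. Minimum total cost: 17.

17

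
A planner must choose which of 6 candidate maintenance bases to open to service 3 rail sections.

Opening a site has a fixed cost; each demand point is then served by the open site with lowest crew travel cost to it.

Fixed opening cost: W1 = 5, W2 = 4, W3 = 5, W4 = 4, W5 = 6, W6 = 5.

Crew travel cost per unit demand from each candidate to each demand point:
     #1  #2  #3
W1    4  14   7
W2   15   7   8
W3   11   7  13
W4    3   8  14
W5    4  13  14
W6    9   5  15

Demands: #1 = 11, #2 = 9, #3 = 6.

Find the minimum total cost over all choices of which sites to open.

Open {W1, W4, W6}: assign each demand point to its cheapest open site.
  #1→W4 11×3=33, #2→W6 9×5=45, #3→W1 6×7=42
  crew travel cost 120, fixed 14 → total 134.
Compare {W1, W2, W4, W6}: crew travel cost 120 + fixed 18 = 138.
Compare {W2, W4, W6}: crew travel cost 126 + fixed 13 = 139.
Compare {W1, W3, W4, W6}: crew travel cost 120 + fixed 19 = 139.
All other subsets cost ≥ 138. Minimum total cost: 134.

134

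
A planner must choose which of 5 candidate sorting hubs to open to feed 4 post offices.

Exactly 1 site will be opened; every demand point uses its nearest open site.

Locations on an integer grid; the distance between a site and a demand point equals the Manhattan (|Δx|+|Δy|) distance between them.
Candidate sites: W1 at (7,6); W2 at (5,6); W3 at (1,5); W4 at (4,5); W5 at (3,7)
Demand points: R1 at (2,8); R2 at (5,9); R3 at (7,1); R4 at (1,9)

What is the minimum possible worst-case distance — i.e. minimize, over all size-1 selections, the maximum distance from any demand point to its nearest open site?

Open {W2}.
  Farthest demand point is R3 at distance 7 (to W2); all others are ≤ 7.
With {W4} the worst case is 7.
With {W1} the worst case is 9.
No size-1 selection achieves below 7.

7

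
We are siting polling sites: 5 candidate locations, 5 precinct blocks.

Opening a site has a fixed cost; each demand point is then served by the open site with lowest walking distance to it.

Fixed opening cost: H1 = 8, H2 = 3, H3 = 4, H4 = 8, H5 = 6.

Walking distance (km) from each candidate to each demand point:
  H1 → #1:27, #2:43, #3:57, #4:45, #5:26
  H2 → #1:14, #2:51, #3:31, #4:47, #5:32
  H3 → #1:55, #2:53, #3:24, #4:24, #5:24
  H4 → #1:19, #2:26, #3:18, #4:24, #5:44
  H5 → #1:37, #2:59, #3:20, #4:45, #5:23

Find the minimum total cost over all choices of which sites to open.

121

Open {H2, H3, H4}: assign each demand point to its cheapest open site.
  #1→H2 14, #2→H4 26, #3→H4 18, #4→H3 24, #5→H3 24
  walking distance 106, fixed 15 → total 121.
Compare {H2, H4, H5}: walking distance 105 + fixed 17 = 122.
Compare {H3, H4}: walking distance 111 + fixed 12 = 123.
Compare {H4, H5}: walking distance 110 + fixed 14 = 124.
All other subsets cost ≥ 122. Minimum total cost: 121.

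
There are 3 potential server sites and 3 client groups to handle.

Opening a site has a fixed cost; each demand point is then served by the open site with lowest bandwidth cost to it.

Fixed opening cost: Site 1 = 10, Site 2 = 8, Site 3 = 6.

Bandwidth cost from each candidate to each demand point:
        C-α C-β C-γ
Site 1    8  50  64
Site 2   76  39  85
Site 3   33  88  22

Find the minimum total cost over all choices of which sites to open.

93

Open {Site 1, Site 2, Site 3}: assign each demand point to its cheapest open site.
  C-α→Site 1 8, C-β→Site 2 39, C-γ→Site 3 22
  bandwidth cost 69, fixed 24 → total 93.
Compare {Site 1, Site 3}: bandwidth cost 80 + fixed 16 = 96.
Compare {Site 2, Site 3}: bandwidth cost 94 + fixed 14 = 108.
Compare {Site 1, Site 2}: bandwidth cost 111 + fixed 18 = 129.
All other subsets cost ≥ 96. Minimum total cost: 93.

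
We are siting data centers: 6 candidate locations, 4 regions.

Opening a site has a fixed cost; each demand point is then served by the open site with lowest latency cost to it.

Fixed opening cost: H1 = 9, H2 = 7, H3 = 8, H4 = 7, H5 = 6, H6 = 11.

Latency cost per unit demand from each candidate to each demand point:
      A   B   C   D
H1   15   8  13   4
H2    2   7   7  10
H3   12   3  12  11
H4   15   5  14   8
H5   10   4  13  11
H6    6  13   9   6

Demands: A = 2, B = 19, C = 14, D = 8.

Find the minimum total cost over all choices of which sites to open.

215

Open {H1, H2, H3}: assign each demand point to its cheapest open site.
  A→H2 2×2=4, B→H3 19×3=57, C→H2 14×7=98, D→H1 8×4=32
  latency cost 191, fixed 24 → total 215.
Compare {H1, H2, H3, H5}: latency cost 191 + fixed 30 = 221.
Compare {H1, H2, H3, H4}: latency cost 191 + fixed 31 = 222.
Compare {H1, H2, H3, H6}: latency cost 191 + fixed 35 = 226.
All other subsets cost ≥ 221. Minimum total cost: 215.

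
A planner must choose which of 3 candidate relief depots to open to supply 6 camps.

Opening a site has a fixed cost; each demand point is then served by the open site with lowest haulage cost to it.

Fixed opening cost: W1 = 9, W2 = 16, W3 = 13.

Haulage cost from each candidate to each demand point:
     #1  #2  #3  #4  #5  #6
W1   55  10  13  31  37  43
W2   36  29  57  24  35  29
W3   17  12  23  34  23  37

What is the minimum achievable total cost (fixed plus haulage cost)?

153

Open {W1, W3}: assign each demand point to its cheapest open site.
  #1→W3 17, #2→W1 10, #3→W1 13, #4→W1 31, #5→W3 23, #6→W3 37
  haulage cost 131, fixed 22 → total 153.
Compare {W1, W2, W3}: haulage cost 116 + fixed 38 = 154.
Compare {W2, W3}: haulage cost 128 + fixed 29 = 157.
Compare {W3}: haulage cost 146 + fixed 13 = 159.
All other subsets cost ≥ 154. Minimum total cost: 153.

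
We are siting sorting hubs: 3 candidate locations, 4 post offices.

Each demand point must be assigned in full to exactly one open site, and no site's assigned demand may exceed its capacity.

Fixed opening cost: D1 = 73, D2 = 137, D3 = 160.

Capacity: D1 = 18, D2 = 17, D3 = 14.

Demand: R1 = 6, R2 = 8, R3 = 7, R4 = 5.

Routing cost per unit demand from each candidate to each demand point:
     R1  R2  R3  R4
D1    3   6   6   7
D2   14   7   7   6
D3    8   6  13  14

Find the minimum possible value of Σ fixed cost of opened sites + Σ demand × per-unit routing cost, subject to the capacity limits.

Open {D1, D2}; cheapest assignment that respects the capacities:
  D1 (cap 18, load 14): R1, R2 — cost 6×3 + 8×6 = 66
  D2 (cap 17, load 12): R3, R4 — cost 7×7 + 5×6 = 79
  Shipping 145, fixed 210 → total 355.
  Any other capacity-feasible assignment to {D1, D2} ships for at least 145.
Compare {D1, D3}: its best feasible assignment gives total 376.
Compare {D2, D3}: its best feasible assignment gives total 472.
Every other set of open sites that can feasibly serve all demand totals ≥ 376 even under its best assignment. Minimum: 355.

355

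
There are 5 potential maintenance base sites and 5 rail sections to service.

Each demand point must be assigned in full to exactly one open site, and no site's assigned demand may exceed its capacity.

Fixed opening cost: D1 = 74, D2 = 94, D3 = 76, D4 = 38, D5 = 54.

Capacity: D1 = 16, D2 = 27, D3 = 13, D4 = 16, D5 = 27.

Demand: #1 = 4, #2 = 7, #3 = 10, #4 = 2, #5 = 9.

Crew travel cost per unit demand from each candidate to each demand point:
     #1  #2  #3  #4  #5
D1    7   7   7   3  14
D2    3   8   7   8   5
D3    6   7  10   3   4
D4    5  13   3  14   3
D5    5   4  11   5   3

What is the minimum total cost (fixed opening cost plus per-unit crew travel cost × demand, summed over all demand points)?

Open {D4, D5}; cheapest assignment that respects the capacities:
  D4 (cap 16, load 14): #1, #3 — cost 4×5 + 10×3 = 50
  D5 (cap 27, load 18): #2, #4, #5 — cost 7×4 + 2×5 + 9×3 = 65
  Shipping 115, fixed 92 → total 207.
  Any other capacity-feasible assignment to {D4, D5} ships for at least 115.
Compare {D1, D4, D5}: its best feasible assignment gives total 277.
Compare {D1, D5}: its best feasible assignment gives total 279.
Every other set of open sites that can feasibly serve all demand totals ≥ 277 even under its best assignment. Minimum: 207.

207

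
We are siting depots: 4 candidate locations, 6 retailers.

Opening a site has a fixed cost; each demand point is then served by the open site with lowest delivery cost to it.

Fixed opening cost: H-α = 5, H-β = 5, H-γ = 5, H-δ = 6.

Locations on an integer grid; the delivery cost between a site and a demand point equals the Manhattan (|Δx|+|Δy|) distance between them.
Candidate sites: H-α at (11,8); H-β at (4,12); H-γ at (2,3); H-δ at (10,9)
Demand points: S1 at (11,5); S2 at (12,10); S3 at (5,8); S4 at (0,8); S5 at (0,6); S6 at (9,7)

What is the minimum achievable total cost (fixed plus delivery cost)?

37

Open {H-α, H-γ}: assign each demand point to its cheapest open site.
  S1→H-α 3, S2→H-α 3, S3→H-α 6, S4→H-γ 7, S5→H-γ 5, S6→H-α 3
  delivery cost 27, fixed 10 → total 37.
Compare {H-γ, H-δ}: delivery cost 29 + fixed 11 = 40.
Compare {H-α, H-β, H-γ}: delivery cost 26 + fixed 15 = 41.
Compare {H-α, H-β}: delivery cost 32 + fixed 10 = 42.
All other subsets cost ≥ 40. Minimum total cost: 37.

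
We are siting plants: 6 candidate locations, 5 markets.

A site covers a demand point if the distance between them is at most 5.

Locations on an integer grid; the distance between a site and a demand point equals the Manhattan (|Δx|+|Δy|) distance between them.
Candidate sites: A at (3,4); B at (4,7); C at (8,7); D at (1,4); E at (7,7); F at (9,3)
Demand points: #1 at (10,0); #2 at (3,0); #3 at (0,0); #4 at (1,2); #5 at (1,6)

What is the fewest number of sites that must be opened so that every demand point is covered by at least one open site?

Coverage sets (demand points within 5 of each site):
  A: {#2, #4, #5}
  B: {#5}
  C: {}
  D: {#3, #4, #5}
  E: {}
  F: {#1}
No 2 sites suffice: every size-2 union leaves at least one demand point uncovered.
But {A, D, F} covers everything, so the minimum is 3.

3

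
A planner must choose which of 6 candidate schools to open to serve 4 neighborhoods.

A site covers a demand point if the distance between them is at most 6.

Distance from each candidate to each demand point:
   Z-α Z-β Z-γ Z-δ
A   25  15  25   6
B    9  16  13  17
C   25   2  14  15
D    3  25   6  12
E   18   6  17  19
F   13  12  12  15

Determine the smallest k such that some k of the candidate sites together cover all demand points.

Coverage sets (demand points within 6 of each site):
  A: {Z-δ}
  B: {}
  C: {Z-β}
  D: {Z-α, Z-γ}
  E: {Z-β}
  F: {}
No 2 sites suffice: every size-2 union leaves at least one demand point uncovered.
But {A, C, D} covers everything, so the minimum is 3.

3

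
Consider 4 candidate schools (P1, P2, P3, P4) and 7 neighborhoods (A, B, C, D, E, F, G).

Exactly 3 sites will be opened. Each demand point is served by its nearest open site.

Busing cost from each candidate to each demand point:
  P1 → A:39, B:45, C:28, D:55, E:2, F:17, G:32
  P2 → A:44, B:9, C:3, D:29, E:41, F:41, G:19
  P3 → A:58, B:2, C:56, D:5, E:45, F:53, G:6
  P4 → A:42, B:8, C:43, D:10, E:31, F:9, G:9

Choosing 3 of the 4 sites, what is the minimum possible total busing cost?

Open {P1, P2, P3}.
  A→P1 39, B→P3 2, C→P2 3, D→P3 5, E→P1 2, F→P1 17, G→P3 6  ⇒ total 74.
Compare {P1, P2, P4}: total 80.
Compare {P1, P3, P4}: total 91.
No size-3 selection does better; minimum is 74.

74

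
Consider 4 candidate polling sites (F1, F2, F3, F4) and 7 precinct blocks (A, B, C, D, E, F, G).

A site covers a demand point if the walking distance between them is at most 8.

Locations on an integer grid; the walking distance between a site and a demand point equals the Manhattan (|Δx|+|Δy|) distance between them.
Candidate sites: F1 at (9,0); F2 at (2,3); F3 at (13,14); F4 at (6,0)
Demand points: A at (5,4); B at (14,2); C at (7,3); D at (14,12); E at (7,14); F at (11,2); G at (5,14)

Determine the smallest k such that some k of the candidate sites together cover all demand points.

Coverage sets (demand points within 8 of each site):
  F1: {A, B, C, F}
  F2: {A, C}
  F3: {D, E, G}
  F4: {A, C, F}
No single site covers all 7 demand points.
But {F1, F3} covers everything, so the minimum is 2.

2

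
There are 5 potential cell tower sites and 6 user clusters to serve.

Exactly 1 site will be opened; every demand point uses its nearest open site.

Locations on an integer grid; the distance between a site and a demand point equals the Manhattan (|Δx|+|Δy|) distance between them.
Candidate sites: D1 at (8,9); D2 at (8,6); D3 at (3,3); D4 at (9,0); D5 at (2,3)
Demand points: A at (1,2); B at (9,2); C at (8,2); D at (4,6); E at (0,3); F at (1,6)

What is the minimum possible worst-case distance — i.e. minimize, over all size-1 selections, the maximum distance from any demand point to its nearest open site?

Open {D3}.
  Farthest demand point is B at distance 7 (to D3); all others are ≤ 7.
With {D5} the worst case is 8.
With {D2} the worst case is 11.
No size-1 selection achieves below 7.

7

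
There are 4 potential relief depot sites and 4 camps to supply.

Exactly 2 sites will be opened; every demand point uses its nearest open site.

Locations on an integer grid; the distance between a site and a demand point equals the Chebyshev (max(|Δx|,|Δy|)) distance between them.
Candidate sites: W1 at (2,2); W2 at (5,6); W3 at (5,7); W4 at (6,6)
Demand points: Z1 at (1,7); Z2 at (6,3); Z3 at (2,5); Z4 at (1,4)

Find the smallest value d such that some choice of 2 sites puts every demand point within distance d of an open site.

Open {W1, W2}.
  Farthest demand point is Z1 at distance 4 (to W2); all others are ≤ 4.
With {W1, W3} the worst case is 4.
With {W2, W3} the worst case is 4.
No size-2 selection achieves below 4.

4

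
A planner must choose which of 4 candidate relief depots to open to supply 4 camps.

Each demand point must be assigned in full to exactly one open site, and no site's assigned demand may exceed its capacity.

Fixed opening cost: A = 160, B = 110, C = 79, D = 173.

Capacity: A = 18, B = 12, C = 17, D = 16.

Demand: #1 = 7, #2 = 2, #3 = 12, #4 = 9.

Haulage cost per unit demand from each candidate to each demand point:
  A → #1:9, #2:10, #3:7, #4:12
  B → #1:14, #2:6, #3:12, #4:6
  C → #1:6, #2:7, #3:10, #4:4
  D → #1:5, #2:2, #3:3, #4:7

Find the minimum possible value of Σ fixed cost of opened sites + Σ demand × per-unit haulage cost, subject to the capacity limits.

370

Open {C, D}; cheapest assignment that respects the capacities:
  C (cap 17, load 16): #1, #4 — cost 7×6 + 9×4 = 78
  D (cap 16, load 14): #2, #3 — cost 2×2 + 12×3 = 40
  Shipping 118, fixed 252 → total 370.
  Any other capacity-feasible assignment to {C, D} ships for at least 118.
Compare {A, C}: its best feasible assignment gives total 421.
Compare {B, C, D}: its best feasible assignment gives total 480.
Every other set of open sites that can feasibly serve all demand totals ≥ 421 even under its best assignment. Minimum: 370.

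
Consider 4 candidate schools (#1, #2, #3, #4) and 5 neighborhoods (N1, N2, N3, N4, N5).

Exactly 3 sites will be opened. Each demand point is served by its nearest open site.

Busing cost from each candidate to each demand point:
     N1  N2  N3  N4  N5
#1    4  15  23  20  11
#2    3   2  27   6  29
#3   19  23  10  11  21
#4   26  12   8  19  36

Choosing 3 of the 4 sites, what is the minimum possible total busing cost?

30

Open {#1, #2, #4}.
  N1→#2 3, N2→#2 2, N3→#4 8, N4→#2 6, N5→#1 11  ⇒ total 30.
Compare {#1, #2, #3}: total 32.
Compare {#2, #3, #4}: total 40.
No size-3 selection does better; minimum is 30.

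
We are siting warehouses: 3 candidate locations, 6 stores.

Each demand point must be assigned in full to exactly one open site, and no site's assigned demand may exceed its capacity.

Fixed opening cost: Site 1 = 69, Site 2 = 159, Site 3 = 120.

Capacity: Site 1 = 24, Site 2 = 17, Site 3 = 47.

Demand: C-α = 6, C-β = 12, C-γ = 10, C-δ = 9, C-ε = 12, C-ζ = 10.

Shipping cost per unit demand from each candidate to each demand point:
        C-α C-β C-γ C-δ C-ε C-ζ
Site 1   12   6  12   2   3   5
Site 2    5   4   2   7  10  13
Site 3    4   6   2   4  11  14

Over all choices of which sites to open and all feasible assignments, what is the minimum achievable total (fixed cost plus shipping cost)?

Open {Site 1, Site 3}; cheapest assignment that respects the capacities:
  Site 1 (cap 24, load 22): C-ε, C-ζ — cost 12×3 + 10×5 = 86
  Site 3 (cap 47, load 37): C-α, C-β, C-γ, C-δ — cost 6×4 + 12×6 + 10×2 + 9×4 = 152
  Shipping 238, fixed 189 → total 427.
  Any other capacity-feasible assignment to {Site 1, Site 3} ships for at least 238.
Compare {Site 1, Site 2, Site 3}: its best feasible assignment gives total 562.
Compare {Site 2, Site 3}: its best feasible assignment gives total 679.
Every other set of open sites that can feasibly serve all demand totals ≥ 562 even under its best assignment. Minimum: 427.

427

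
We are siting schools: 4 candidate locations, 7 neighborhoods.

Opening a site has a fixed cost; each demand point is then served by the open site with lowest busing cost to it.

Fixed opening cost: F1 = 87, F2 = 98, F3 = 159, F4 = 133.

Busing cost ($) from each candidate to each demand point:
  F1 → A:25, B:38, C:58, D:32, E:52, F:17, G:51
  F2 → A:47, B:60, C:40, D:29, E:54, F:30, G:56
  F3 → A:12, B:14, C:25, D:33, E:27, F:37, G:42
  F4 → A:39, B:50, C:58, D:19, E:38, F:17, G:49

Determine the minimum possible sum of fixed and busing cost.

Open {F3}: assign each demand point to its cheapest open site.
  A→F3 12, B→F3 14, C→F3 25, D→F3 33, E→F3 27, F→F3 37, G→F3 42
  busing cost 190, fixed 159 → total 349.
Compare {F1}: busing cost 273 + fixed 87 = 360.
Compare {F4}: busing cost 270 + fixed 133 = 403.
Compare {F2}: busing cost 316 + fixed 98 = 414.
All other subsets cost ≥ 360. Minimum total cost: 349.

349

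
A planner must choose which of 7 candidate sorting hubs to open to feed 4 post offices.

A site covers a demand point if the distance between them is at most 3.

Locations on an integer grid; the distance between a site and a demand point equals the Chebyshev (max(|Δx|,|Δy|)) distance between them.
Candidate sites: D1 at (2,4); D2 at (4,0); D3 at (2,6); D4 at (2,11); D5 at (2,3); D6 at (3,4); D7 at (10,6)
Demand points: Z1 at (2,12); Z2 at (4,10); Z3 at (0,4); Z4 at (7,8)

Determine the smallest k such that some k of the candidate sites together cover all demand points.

Coverage sets (demand points within 3 of each site):
  D1: {Z3}
  D2: {}
  D3: {Z3}
  D4: {Z1, Z2}
  D5: {Z3}
  D6: {Z3}
  D7: {Z4}
No 2 sites suffice: every size-2 union leaves at least one demand point uncovered.
But {D1, D4, D7} covers everything, so the minimum is 3.

3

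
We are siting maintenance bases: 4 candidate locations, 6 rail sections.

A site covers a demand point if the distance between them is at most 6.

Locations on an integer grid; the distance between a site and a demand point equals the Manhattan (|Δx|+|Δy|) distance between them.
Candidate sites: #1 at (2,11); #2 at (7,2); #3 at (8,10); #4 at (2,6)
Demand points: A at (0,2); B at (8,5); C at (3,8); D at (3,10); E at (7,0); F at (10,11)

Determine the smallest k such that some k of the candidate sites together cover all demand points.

Coverage sets (demand points within 6 of each site):
  #1: {C, D}
  #2: {B, E}
  #3: {B, D, F}
  #4: {A, C, D}
No 2 sites suffice: every size-2 union leaves at least one demand point uncovered.
But {#2, #3, #4} covers everything, so the minimum is 3.

3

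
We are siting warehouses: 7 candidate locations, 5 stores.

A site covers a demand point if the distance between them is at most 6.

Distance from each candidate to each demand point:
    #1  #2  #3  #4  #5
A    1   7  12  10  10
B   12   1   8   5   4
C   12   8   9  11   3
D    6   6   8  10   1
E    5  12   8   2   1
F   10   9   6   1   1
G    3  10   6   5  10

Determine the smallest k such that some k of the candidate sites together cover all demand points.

Coverage sets (demand points within 6 of each site):
  A: {#1}
  B: {#2, #4, #5}
  C: {#5}
  D: {#1, #2, #5}
  E: {#1, #4, #5}
  F: {#3, #4, #5}
  G: {#1, #3, #4}
No single site covers all 5 demand points.
But {B, G} covers everything, so the minimum is 2.

2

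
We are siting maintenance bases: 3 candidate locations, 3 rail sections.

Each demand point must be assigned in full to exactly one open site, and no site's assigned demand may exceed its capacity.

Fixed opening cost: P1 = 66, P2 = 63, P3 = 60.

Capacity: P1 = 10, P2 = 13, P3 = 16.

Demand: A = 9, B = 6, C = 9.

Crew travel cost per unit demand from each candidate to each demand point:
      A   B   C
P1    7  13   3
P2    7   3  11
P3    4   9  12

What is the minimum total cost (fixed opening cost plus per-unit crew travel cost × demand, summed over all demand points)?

243

Open {P1, P3}; cheapest assignment that respects the capacities:
  P1 (cap 10, load 9): C — cost 9×3 = 27
  P3 (cap 16, load 15): A, B — cost 9×4 + 6×9 = 90
  Shipping 117, fixed 126 → total 243.
  Any other capacity-feasible assignment to {P1, P3} ships for at least 117.
Compare {P1, P2, P3}: its best feasible assignment gives total 270.
Compare {P2, P3}: its best feasible assignment gives total 312.
Every other set of open sites that can feasibly serve all demand totals ≥ 270 even under its best assignment. Minimum: 243.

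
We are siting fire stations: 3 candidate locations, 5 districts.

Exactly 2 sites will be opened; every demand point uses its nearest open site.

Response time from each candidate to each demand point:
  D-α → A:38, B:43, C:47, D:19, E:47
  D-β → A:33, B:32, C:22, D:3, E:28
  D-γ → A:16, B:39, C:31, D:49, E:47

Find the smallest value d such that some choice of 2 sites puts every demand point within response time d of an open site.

32

Open {D-β, D-γ}.
  Farthest demand point is B at response time 32 (to D-β); all others are ≤ 32.
With {D-α, D-β} the worst case is 33.
With {D-α, D-γ} the worst case is 47.
No size-2 selection achieves below 32.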